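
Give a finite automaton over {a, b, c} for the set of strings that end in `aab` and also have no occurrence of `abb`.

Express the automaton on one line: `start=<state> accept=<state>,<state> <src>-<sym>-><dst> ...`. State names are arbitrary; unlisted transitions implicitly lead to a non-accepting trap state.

Handle the two conditions separately and then intersect. One (4 states) tracks how much of the suffix `aab` has currently been matched; the other (4 states) tracks partial matches of the forbidden pattern `abb`. Each combined state is a pair, one component from each; accept when both components accept.
        a   b   c  
>  q0   q1  q0  q0 
   q1   q2  q3  q0 
   q2   q2  q4  q0 
   q3   q1  q5  q0 
 * q4   q1  q5  q0 
   q5   q6  q5  q5 
   q6   q7  q5  q5 
   q7   q7  q8  q5 
   q8   q6  q5  q5 
(> = start, * = accepting)

start=q0 accept=q4 q0-a->q1 q0-b->q0 q0-c->q0 q1-a->q2 q1-b->q3 q1-c->q0 q2-a->q2 q2-b->q4 q2-c->q0 q3-a->q1 q3-b->q5 q3-c->q0 q4-a->q1 q4-b->q5 q4-c->q0 q5-a->q6 q5-b->q5 q5-c->q5 q6-a->q7 q6-b->q5 q6-c->q5 q7-a->q7 q7-b->q8 q7-c->q5 q8-a->q6 q8-b->q5 q8-c->q5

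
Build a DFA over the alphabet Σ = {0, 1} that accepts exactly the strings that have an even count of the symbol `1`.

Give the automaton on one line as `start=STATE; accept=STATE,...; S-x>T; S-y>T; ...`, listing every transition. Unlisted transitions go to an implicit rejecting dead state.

start=s0; accept=s0; s0-0>s0; s0-1>s1; s1-0>s1; s1-1>s0

Keep the running count of `1`s modulo 2: each `1` advances along the cycle s0 → s1 → s0 while other symbols loop. Accept at s0.
2 states suffice.
        0   1  
>* s0   s0  s1 
   s1   s1  s0 
(> = start, * = accepting)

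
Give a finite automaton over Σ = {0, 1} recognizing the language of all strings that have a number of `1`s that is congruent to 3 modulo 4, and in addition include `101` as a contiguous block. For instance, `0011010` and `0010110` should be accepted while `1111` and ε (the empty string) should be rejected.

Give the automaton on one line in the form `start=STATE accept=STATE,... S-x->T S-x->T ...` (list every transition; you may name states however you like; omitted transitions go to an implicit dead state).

Handle the two conditions separately and then intersect. The first has 4 states tracking the count of `1`s modulo 4; the second has 4 states tracking whether and how much of `101` has been seen. A product state is a pair (one from each), accepting exactly when both do.
With 16 states:
       0  1 
>  A   A  B 
   B   C  D 
   C   E  F 
   D   G  H 
   E   E  D 
   F   F  I 
   G   J  I 
   H   K  L 
 * I   I  M 
   J   J  H 
   K   N  M 
   L   O  B 
   M   M  P 
   N   N  L 
   O   A  P 
   P   P  F 
(> = start, * = accepting)

start=A accept=I A-0->A A-1->B B-0->C B-1->D C-0->E C-1->F D-0->G D-1->H E-0->E E-1->D F-0->F F-1->I G-0->J G-1->I H-0->K H-1->L I-0->I I-1->M J-0->J J-1->H K-0->N K-1->M L-0->O L-1->B M-0->M M-1->P N-0->N N-1->L O-0->A O-1->P P-0->P P-1->F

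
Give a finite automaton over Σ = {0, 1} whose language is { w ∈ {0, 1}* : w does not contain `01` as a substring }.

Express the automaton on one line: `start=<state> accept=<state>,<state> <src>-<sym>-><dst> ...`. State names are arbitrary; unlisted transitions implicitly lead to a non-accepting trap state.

Track partial matches of the forbidden pattern `01`. State s2 is a dead state reached once `01` has occurred; every other state accepts. s0 means no part of `01` is currently matched.
3 states suffice.
        0   1  
>* s0   s1  s0 
 * s1   s1  s2 
   s2   s2  s2 
(> = start, * = accepting)

start=s0 accept=s0,s1 s0-0->s1 s0-1->s0 s1-0->s1 s1-1->s2 s2-0->s2 s2-1->s2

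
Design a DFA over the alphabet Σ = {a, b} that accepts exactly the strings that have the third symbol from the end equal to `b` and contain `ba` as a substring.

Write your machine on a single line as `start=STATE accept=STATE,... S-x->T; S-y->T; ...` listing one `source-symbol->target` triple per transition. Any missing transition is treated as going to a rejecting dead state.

start=S0; accept=S4,S5,S6,S10; S0-a->S0; S0-b->S1; S1-a->S2; S1-b->S3; S2-a->S4; S2-b->S5; S3-a->S6; S3-b->S3; S4-a->S7; S4-b->S8; S5-a->S2; S5-b->S9; S6-a->S4; S6-b->S5; S7-a->S7; S7-b->S8; S8-a->S2; S8-b->S9; S9-a->S6; S9-b->S10; S10-a->S6; S10-b->S10

Build one automaton per condition and run them in lockstep. One (15 states) tracks the last 3 symbols read; the other (3 states) tracks whether and how much of `ba` has been seen. Each combined state is a pair, one component from each; accept when both components accept. Minimizing collapses redundant product states.
11 states suffice.
          a    b  
>  S0     S0   S1 
   S1     S2   S3 
   S2     S4   S5 
   S3     S6   S3 
 * S4     S7   S8 
 * S5     S2   S9 
 * S6     S4   S5 
   S7     S7   S8 
   S8     S2   S9 
   S9     S6  S10 
 * S10    S6  S10 
(> = start, * = accepting)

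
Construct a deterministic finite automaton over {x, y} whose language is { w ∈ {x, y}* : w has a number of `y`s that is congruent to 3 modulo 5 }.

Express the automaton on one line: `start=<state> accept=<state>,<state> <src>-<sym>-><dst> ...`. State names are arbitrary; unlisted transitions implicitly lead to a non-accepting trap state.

The only thing that matters is how many `y`s have appeared, reduced mod 5. Use one state per residue: S0 for 0, …, S4 for 4. Reading `y` moves to the next residue; anything else stays put. S3 is accepting.
5 states suffice.
        x   y  
>  S0   S0  S1 
   S1   S1  S2 
   S2   S2  S3 
 * S3   S3  S4 
   S4   S4  S0 
(> = start, * = accepting)

start=S0 accept=S3 S0-x->S0 S0-y->S1 S1-x->S1 S1-y->S2 S2-x->S2 S2-y->S3 S3-x->S3 S3-y->S4 S4-x->S4 S4-y->S0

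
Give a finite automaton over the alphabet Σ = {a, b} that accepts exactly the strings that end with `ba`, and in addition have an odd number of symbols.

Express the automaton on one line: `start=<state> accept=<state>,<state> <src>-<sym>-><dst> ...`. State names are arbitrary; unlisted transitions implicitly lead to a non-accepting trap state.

start=q0 accept=q3 q0-a->q1 q0-b->q1 q1-a->q0 q1-b->q2 q2-a->q3 q2-b->q1 q3-a->q0 q3-b->q2

Build one automaton per condition and run them in lockstep. The first has 3 states tracking how much of the suffix `ba` has currently been matched; the second has 2 states tracking the input length modulo 2. A product state is a pair (one from each), accepting exactly when both do. After merging equivalent states the machine shrinks.
4 states suffice.
        a   b  
>  q0   q1  q1 
   q1   q0  q2 
   q2   q3  q1 
 * q3   q0  q2 
(> = start, * = accepting)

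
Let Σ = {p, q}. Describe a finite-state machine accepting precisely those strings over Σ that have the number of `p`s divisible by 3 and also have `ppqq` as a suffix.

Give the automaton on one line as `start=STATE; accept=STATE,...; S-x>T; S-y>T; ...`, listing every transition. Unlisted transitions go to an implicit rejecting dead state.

start=S0; accept=S6; S0-p>S1; S0-q>S0; S1-p>S2; S1-q>S1; S2-p>S3; S2-q>S4; S3-p>S1; S3-q>S5; S4-p>S0; S4-q>S4; S5-p>S1; S5-q>S6; S6-p>S1; S6-q>S0

Handle the two conditions separately and then intersect. One (3 states) tracks the count of `p`s modulo 3; the other (5 states) tracks how much of the suffix `ppqq` has currently been matched. Each combined state is a pair, one component from each; accept when both components accept. Minimizing collapses redundant product states.
A 7-state machine:
        p   q  
>  S0   S1  S0 
   S1   S2  S1 
   S2   S3  S4 
   S3   S1  S5 
   S4   S0  S4 
   S5   S1  S6 
 * S6   S1  S0 
(> = start, * = accepting)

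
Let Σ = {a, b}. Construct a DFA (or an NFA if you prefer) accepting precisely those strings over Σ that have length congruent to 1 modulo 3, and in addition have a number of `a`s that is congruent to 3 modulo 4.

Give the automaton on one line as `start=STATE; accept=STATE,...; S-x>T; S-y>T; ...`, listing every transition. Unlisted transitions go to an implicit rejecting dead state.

start=s0; accept=s9; s0-a>s1; s0-b>s2; s1-a>s3; s1-b>s4; s2-a>s4; s2-b>s5; s3-a>s6; s3-b>s7; s4-a>s7; s4-b>s8; s5-a>s8; s5-b>s0; s6-a>s2; s6-b>s9; s7-a>s9; s7-b>s10; s8-a>s10; s8-b>s1; s9-a>s5; s9-b>s11; s10-a>s11; s10-b>s3; s11-a>s0; s11-b>s6

Handle the two conditions separately and then intersect. The first has 3 states tracking the input length modulo 3; the second has 4 states tracking the count of `a`s modulo 4. A product state is a pair (one from each), accepting exactly when both do.
A 12-state machine:
          a    b  
>  s0     s1   s2 
   s1     s3   s4 
   s2     s4   s5 
   s3     s6   s7 
   s4     s7   s8 
   s5     s8   s0 
   s6     s2   s9 
   s7     s9  s10 
   s8    s10   s1 
 * s9     s5  s11 
   s10   s11   s3 
   s11    s0   s6 
(> = start, * = accepting)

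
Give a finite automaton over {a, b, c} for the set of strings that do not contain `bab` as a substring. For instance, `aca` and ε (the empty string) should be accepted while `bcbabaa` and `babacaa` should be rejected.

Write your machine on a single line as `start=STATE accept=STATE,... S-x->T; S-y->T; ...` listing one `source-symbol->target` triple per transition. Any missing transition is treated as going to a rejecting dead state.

Track partial matches of the forbidden pattern `bab`. State q3 is a dead state reached once `bab` has occurred; every other state accepts. q0 means no part of `bab` is currently matched.
4 states suffice.
        a   b   c  
>* q0   q0  q1  q0 
 * q1   q2  q1  q0 
 * q2   q0  q3  q0 
   q3   q3  q3  q3 
(> = start, * = accepting)

start=q0; accept=q0,q1,q2; q0-a->q0; q0-b->q1; q0-c->q0; q1-a->q2; q1-b->q1; q1-c->q0; q2-a->q0; q2-b->q3; q2-c->q0; q3-a->q3; q3-b->q3; q3-c->q3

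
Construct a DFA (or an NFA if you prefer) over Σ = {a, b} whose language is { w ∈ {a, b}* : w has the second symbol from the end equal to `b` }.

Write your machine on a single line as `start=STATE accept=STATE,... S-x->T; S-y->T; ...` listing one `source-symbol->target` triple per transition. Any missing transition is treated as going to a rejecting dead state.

Because acceptance depends on a position counted from the end, the machine has to buffer the most recent 2 symbols. Make each state the string of the last up-to-2 symbols read; on input `x` shift the window left and append `x`. Accept when the buffered window has length 2 and begins with `b`.
        a   b  
>  q0   q1  q2 
   q1   q3  q4 
   q2   q5  q6 
   q3   q3  q4 
   q4   q5  q6 
 * q5   q3  q4 
 * q6   q5  q6 
(> = start, * = accepting)

start=q0; accept=q5,q6; q0-a->q1; q0-b->q2; q1-a->q3; q1-b->q4; q2-a->q5; q2-b->q6; q3-a->q3; q3-b->q4; q4-a->q5; q4-b->q6; q5-a->q3; q5-b->q4; q6-a->q5; q6-b->q6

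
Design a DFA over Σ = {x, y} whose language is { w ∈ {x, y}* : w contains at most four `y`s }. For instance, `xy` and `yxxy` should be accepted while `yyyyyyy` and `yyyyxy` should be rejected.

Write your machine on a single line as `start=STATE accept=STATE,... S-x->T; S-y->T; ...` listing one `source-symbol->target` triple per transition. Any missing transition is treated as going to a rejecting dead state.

Only the number of `y`s matters, and only up to 5. Make a chain q0 → q1 → q2 → q3 → q4 → q5 advanced by each `y` (with q5 absorbing); every other symbol self-loops. The accepting set is {q0, q1, q2, q3, q4}.
        x   y  
>* q0   q0  q1 
 * q1   q1  q2 
 * q2   q2  q3 
 * q3   q3  q4 
 * q4   q4  q5 
   q5   q5  q5 
(> = start, * = accepting)

start=q0; accept=q0,q1,q2,q3,q4; q0-x->q0; q0-y->q1; q1-x->q1; q1-y->q2; q2-x->q2; q2-y->q3; q3-x->q3; q3-y->q4; q4-x->q4; q4-y->q5; q5-x->q5; q5-y->q5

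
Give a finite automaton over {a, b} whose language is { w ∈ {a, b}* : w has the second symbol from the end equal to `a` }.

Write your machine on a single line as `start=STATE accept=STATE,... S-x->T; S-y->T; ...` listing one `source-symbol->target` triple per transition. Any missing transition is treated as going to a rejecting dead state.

Because acceptance depends on a position counted from the end, the machine has to buffer the most recent 2 symbols. Make each state the string of the last up-to-2 symbols read; on input `x` shift the window left and append `x`. Accept when the buffered window has length 2 and begins with `a`.
7 states suffice.
        a   b  
>  S0   S1  S2 
   S1   S3  S4 
   S2   S5  S6 
 * S3   S3  S4 
 * S4   S5  S6 
   S5   S3  S4 
   S6   S5  S6 
(> = start, * = accepting)

start=S0; accept=S3,S4; S0-a->S1; S0-b->S2; S1-a->S3; S1-b->S4; S2-a->S5; S2-b->S6; S3-a->S3; S3-b->S4; S4-a->S5; S4-b->S6; S5-a->S3; S5-b->S4; S6-a->S5; S6-b->S6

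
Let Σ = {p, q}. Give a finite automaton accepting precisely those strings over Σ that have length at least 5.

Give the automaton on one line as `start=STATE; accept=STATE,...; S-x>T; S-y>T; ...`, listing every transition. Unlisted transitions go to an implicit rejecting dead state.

Count input length up to 6: every symbol moves from A toward G, which means 'more than 5' and absorbs. Accept from {F, G}.
       p  q 
>  A   B  B 
   B   C  C 
   C   D  D 
   D   E  E 
   E   F  F 
 * F   G  G 
 * G   G  G 
(> = start, * = accepting)

start=A; accept=F,G; A-p>B; A-q>B; B-p>C; B-q>C; C-p>D; C-q>D; D-p>E; D-q>E; E-p>F; E-q>F; F-p>G; F-q>G; G-p>G; G-q>G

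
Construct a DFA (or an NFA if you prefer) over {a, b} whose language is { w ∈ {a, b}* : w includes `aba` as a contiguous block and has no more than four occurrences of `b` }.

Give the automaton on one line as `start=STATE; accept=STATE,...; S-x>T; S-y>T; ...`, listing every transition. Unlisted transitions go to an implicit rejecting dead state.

start=q0; accept=q6,q10,q14,q18; q0-a>q1; q0-b>q2; q1-a>q1; q1-b>q3; q2-a>q4; q2-b>q5; q3-a>q6; q3-b>q5; q4-a>q4; q4-b>q7; q5-a>q8; q5-b>q9; q6-a>q6; q6-b>q10; q7-a>q10; q7-b>q9; q8-a>q8; q8-b>q11; q9-a>q12; q9-b>q13; q10-a>q10; q10-b>q14; q11-a>q14; q11-b>q13; q12-a>q12; q12-b>q15; q13-a>q16; q13-b>q17; q14-a>q14; q14-b>q18; q15-a>q18; q15-b>q17; q16-a>q16; q16-b>q19; q17-a>q20; q17-b>q17; q18-a>q18; q18-b>q21; q19-a>q21; q19-b>q17; q20-a>q20; q20-b>q19; q21-a>q21; q21-b>q21

Handle the two conditions separately and then intersect. The first has 4 states tracking whether and how much of `aba` has been seen; the second has 6 states tracking the count of `b`s, saturating at 5. A product state is a pair (one from each), accepting exactly when both do.
          a    b  
>  q0     q1   q2 
   q1     q1   q3 
   q2     q4   q5 
   q3     q6   q5 
   q4     q4   q7 
   q5     q8   q9 
 * q6     q6  q10 
   q7    q10   q9 
   q8     q8  q11 
   q9    q12  q13 
 * q10   q10  q14 
   q11   q14  q13 
   q12   q12  q15 
   q13   q16  q17 
 * q14   q14  q18 
   q15   q18  q17 
   q16   q16  q19 
   q17   q20  q17 
 * q18   q18  q21 
   q19   q21  q17 
   q20   q20  q19 
   q21   q21  q21 
(> = start, * = accepting)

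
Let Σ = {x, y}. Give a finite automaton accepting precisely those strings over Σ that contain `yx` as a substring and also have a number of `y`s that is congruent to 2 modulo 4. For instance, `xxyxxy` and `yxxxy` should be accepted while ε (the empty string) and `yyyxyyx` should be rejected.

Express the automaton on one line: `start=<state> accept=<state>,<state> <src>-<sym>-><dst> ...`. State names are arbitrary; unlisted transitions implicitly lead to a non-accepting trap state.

Run two small machines in parallel and take their product. The first has 3 states tracking whether and how much of `yx` has been seen; the second has 4 states tracking the count of `y`s modulo 4. A product state is a pair (one from each), accepting exactly when both do.
With 9 states:
        x   y  
>  s0   s0  s1 
   s1   s2  s3 
   s2   s2  s4 
   s3   s4  s5 
 * s4   s4  s6 
   s5   s6  s7 
   s6   s6  s8 
   s7   s8  s1 
   s8   s8  s2 
(> = start, * = accepting)

start=s0 accept=s4 s0-x->s0 s0-y->s1 s1-x->s2 s1-y->s3 s2-x->s2 s2-y->s4 s3-x->s4 s3-y->s5 s4-x->s4 s4-y->s6 s5-x->s6 s5-y->s7 s6-x->s6 s6-y->s8 s7-x->s8 s7-y->s1 s8-x->s8 s8-y->s2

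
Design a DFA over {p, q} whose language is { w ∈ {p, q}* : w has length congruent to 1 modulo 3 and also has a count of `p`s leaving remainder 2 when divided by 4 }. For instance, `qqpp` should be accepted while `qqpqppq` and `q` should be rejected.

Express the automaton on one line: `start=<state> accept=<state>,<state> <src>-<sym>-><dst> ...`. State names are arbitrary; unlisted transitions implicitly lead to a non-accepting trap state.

Run two small machines in parallel and take their product. The first has 3 states tracking the input length modulo 3; the second has 4 states tracking the count of `p`s modulo 4. A product state is a pair (one from each), accepting exactly when both do.
A 12-state machine:
          p    q  
>  s0     s1   s2 
   s1     s3   s4 
   s2     s4   s5 
   s3     s6   s7 
   s4     s7   s8 
   s5     s8   s0 
   s6     s2   s9 
   s7     s9  s10 
   s8    s10   s1 
   s9     s5  s11 
 * s10   s11   s3 
   s11    s0   s6 
(> = start, * = accepting)

start=s0 accept=s10 s0-p->s1 s0-q->s2 s1-p->s3 s1-q->s4 s2-p->s4 s2-q->s5 s3-p->s6 s3-q->s7 s4-p->s7 s4-q->s8 s5-p->s8 s5-q->s0 s6-p->s2 s6-q->s9 s7-p->s9 s7-q->s10 s8-p->s10 s8-q->s1 s9-p->s5 s9-q->s11 s10-p->s11 s10-q->s3 s11-p->s0 s11-q->s6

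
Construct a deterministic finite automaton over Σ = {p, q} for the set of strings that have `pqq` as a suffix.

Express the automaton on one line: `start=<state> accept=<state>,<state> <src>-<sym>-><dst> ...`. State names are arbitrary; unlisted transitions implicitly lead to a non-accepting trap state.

Remember how much of `pqq` the current input suffix matches. State S0 means no match yet; S1 means the last symbol is `p`; S2 means the last 2 symbols are `pq`; S3 means the last 3 symbols are `pqq`. Only S3 accepts. On a mismatch, fall back to the longest proper suffix that is still a prefix of `pqq`.
4 states suffice.
        p   q  
>  S0   S1  S0 
   S1   S1  S2 
   S2   S1  S3 
 * S3   S1  S0 
(> = start, * = accepting)

start=S0 accept=S3 S0-p->S1 S0-q->S0 S1-p->S1 S1-q->S2 S2-p->S1 S2-q->S3 S3-p->S1 S3-q->S0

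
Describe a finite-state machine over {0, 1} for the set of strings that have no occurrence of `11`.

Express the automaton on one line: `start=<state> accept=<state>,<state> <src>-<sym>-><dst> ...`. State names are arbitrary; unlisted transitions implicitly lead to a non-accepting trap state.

start=A accept=A,B A-0->A A-1->B B-0->A B-1->C C-0->C C-1->C

Track partial matches of the forbidden pattern `11`. State C is a dead state reached once `11` has occurred; every other state accepts. A means no part of `11` is currently matched.
With 3 states:
       0  1 
>* A   A  B 
 * B   A  C 
   C   C  C 
(> = start, * = accepting)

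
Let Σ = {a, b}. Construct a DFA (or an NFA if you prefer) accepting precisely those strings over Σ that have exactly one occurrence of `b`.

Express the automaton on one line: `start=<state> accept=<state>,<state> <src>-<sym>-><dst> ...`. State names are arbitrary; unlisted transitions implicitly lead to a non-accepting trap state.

Only the number of `b`s matters, and only up to 2. Make a chain q0 → q1 → q2 advanced by each `b` (with q2 absorbing); every other symbol self-loops. The accepting set is {q1}.
3 states suffice.
        a   b  
>  q0   q0  q1 
 * q1   q1  q2 
   q2   q2  q2 
(> = start, * = accepting)

start=q0 accept=q1 q0-a->q0 q0-b->q1 q1-a->q1 q1-b->q2 q2-a->q2 q2-b->q2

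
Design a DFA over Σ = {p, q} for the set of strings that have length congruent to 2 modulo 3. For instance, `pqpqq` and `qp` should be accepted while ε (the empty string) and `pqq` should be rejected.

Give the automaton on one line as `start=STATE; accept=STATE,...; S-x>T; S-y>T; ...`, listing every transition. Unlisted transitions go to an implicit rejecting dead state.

start=S0; accept=S2; S0-p>S1; S0-q>S1; S1-p>S2; S1-q>S2; S2-p>S0; S2-q>S0

Count input length modulo 3: every symbol advances one step around the cycle S0 → S1 → S2 → S0. Accept at S2.
3 states suffice.
        p   q  
>  S0   S1  S1 
   S1   S2  S2 
 * S2   S0  S0 
(> = start, * = accepting)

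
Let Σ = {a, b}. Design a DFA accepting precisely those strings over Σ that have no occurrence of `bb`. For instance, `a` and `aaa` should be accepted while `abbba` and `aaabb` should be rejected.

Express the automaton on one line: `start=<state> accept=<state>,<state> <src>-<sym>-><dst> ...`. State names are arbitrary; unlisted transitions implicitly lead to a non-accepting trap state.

start=q0 accept=q0,q1 q0-a->q0 q0-b->q1 q1-a->q0 q1-b->q2 q2-a->q2 q2-b->q2

This is the complement of 'contains `bb`'. Use the same substring-matching states — q0 through q2 holding how much of `bb` has just been matched — but flip the accepting set: everything except the trap q2 accepts.
With 3 states:
        a   b  
>* q0   q0  q1 
 * q1   q0  q2 
   q2   q2  q2 
(> = start, * = accepting)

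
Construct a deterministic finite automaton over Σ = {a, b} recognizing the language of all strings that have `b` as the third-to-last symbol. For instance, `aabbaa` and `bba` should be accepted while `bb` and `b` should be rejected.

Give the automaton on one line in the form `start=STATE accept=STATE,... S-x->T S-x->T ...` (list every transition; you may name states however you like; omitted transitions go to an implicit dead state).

start=q0 accept=q11,q12,q13,q14 q0-a->q1 q0-b->q2 q1-a->q3 q1-b->q4 q2-a->q5 q2-b->q6 q3-a->q7 q3-b->q8 q4-a->q9 q4-b->q10 q5-a->q11 q5-b->q12 q6-a->q13 q6-b->q14 q7-a->q7 q7-b->q8 q8-a->q9 q8-b->q10 q9-a->q11 q9-b->q12 q10-a->q13 q10-b->q14 q11-a->q7 q11-b->q8 q12-a->q9 q12-b->q10 q13-a->q11 q13-b->q12 q14-a->q13 q14-b->q14

A DFA must remember the last 3 symbols (since which symbol is third-to-last isn't known until the input ends). Use one state per possible window of the last ≤3 symbols; accept from those whose window starts with `b`.
With 15 states:
          a    b  
>  q0     q1   q2 
   q1     q3   q4 
   q2     q5   q6 
   q3     q7   q8 
   q4     q9  q10 
   q5    q11  q12 
   q6    q13  q14 
   q7     q7   q8 
   q8     q9  q10 
   q9    q11  q12 
   q10   q13  q14 
 * q11    q7   q8 
 * q12    q9  q10 
 * q13   q11  q12 
 * q14   q13  q14 
(> = start, * = accepting)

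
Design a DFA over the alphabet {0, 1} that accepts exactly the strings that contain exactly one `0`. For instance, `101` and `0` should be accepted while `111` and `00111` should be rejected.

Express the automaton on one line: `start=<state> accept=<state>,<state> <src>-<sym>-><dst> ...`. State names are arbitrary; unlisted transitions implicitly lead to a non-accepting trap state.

Count `0`s, saturating at 2: state A means no `0` yet, B means one `0` seen, C means more than one. Each `0` increments (capped at C); other symbols loop. Accept from {B}.
A 3-state machine:
       0  1 
>  A   B  A 
 * B   C  B 
   C   C  C 
(> = start, * = accepting)

start=A accept=B A-0->B A-1->A B-0->C B-1->B C-0->C C-1->C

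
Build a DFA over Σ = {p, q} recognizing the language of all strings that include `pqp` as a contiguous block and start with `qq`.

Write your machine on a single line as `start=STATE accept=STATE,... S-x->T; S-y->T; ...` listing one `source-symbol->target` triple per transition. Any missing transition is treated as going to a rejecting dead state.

start=s0; accept=s6; s0-p->s1; s0-q->s2; s1-p->s1; s1-q->s1; s2-p->s1; s2-q->s3; s3-p->s4; s3-q->s3; s4-p->s4; s4-q->s5; s5-p->s6; s5-q->s3; s6-p->s6; s6-q->s6

Handle the two conditions separately and then intersect. One (4 states) tracks whether and how much of `pqp` has been seen; the other (4 states) tracks whether the input so far still matches the prefix `qq`. Each combined state is a pair, one component from each; accept when both components accept. Minimizing collapses redundant product states.
        p   q  
>  s0   s1  s2 
   s1   s1  s1 
   s2   s1  s3 
   s3   s4  s3 
   s4   s4  s5 
   s5   s6  s3 
 * s6   s6  s6 
(> = start, * = accepting)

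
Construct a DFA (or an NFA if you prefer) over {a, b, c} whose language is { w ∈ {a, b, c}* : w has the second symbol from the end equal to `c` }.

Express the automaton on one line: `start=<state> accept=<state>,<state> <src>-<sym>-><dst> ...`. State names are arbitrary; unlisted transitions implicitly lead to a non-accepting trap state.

start=s0 accept=s10,s11,s12 s0-a->s1 s0-b->s2 s0-c->s3 s1-a->s4 s1-b->s5 s1-c->s6 s2-a->s7 s2-b->s8 s2-c->s9 s3-a->s10 s3-b->s11 s3-c->s12 s4-a->s4 s4-b->s5 s4-c->s6 s5-a->s7 s5-b->s8 s5-c->s9 s6-a->s10 s6-b->s11 s6-c->s12 s7-a->s4 s7-b->s5 s7-c->s6 s8-a->s7 s8-b->s8 s8-c->s9 s9-a->s10 s9-b->s11 s9-c->s12 s10-a->s4 s10-b->s5 s10-c->s6 s11-a->s7 s11-b->s8 s11-c->s9 s12-a->s10 s12-b->s11 s12-c->s12

A DFA must remember the last 2 symbols (since which symbol is second-to-last isn't known until the input ends). Use one state per possible window of the last ≤2 symbols; accept from those whose window starts with `c`.
With 13 states:
          a    b    c  
>  s0     s1   s2   s3 
   s1     s4   s5   s6 
   s2     s7   s8   s9 
   s3    s10  s11  s12 
   s4     s4   s5   s6 
   s5     s7   s8   s9 
   s6    s10  s11  s12 
   s7     s4   s5   s6 
   s8     s7   s8   s9 
   s9    s10  s11  s12 
 * s10    s4   s5   s6 
 * s11    s7   s8   s9 
 * s12   s10  s11  s12 
(> = start, * = accepting)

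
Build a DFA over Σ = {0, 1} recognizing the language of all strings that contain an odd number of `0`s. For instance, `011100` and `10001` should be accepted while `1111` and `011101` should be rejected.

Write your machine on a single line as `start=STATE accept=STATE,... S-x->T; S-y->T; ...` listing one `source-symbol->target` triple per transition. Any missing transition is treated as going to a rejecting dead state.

The only thing that matters is how many `0`s have appeared, reduced mod 2. Use one state per residue: A for 0, …, B for 1. Reading `0` moves to the next residue; anything else stays put. B is accepting.
With 2 states:
       0  1 
>  A   B  A 
 * B   A  B 
(> = start, * = accepting)

start=A; accept=B; A-0->B; A-1->A; B-0->A; B-1->B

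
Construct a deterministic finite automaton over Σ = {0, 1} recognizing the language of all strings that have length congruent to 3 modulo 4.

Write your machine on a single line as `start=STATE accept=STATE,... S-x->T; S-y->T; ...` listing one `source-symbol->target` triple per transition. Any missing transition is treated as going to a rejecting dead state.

start=A; accept=D; A-0->B; A-1->B; B-0->C; B-1->C; C-0->D; C-1->D; D-0->A; D-1->A

Only the length mod 4 matters, so use a 4-cycle: from any state, every input symbol moves to the next state, wrapping D back to A. Mark D accepting.
4 states suffice.
       0  1 
>  A   B  B 
   B   C  C 
   C   D  D 
 * D   A  A 
(> = start, * = accepting)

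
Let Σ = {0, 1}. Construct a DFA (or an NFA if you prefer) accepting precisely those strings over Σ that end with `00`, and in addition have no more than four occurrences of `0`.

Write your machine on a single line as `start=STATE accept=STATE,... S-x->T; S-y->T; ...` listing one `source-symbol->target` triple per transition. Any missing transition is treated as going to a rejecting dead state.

start=q0; accept=q2,q4,q7; q0-0->q1; q0-1->q0; q1-0->q2; q1-1->q3; q2-0->q4; q2-1->q5; q3-0->q6; q3-1->q3; q4-0->q7; q4-1->q8; q5-0->q9; q5-1->q5; q6-0->q4; q6-1->q5; q7-0->q8; q7-1->q8; q8-0->q8; q8-1->q8; q9-0->q7; q9-1->q8

Run two small machines in parallel and take their product. One (3 states) tracks how much of the suffix `00` has currently been matched; the other (6 states) tracks the count of `0`s, saturating at 5. Each combined state is a pair, one component from each; accept when both components accept. Minimizing collapses redundant product states.
        0   1  
>  q0   q1  q0 
   q1   q2  q3 
 * q2   q4  q5 
   q3   q6  q3 
 * q4   q7  q8 
   q5   q9  q5 
   q6   q4  q5 
 * q7   q8  q8 
   q8   q8  q8 
   q9   q7  q8 
(> = start, * = accepting)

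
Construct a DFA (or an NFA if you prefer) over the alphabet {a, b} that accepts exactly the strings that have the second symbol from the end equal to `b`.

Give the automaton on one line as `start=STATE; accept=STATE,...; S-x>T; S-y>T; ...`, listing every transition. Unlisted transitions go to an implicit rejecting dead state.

A DFA must remember the last 2 symbols (since which symbol is second-to-last isn't known until the input ends). Use one state per possible window of the last ≤2 symbols; accept from those whose window starts with `b`.
        a   b  
>  q0   q1  q2 
   q1   q3  q4 
   q2   q5  q6 
   q3   q3  q4 
   q4   q5  q6 
 * q5   q3  q4 
 * q6   q5  q6 
(> = start, * = accepting)

start=q0; accept=q5,q6; q0-a>q1; q0-b>q2; q1-a>q3; q1-b>q4; q2-a>q5; q2-b>q6; q3-a>q3; q3-b>q4; q4-a>q5; q4-b>q6; q5-a>q3; q5-b>q4; q6-a>q5; q6-b>q6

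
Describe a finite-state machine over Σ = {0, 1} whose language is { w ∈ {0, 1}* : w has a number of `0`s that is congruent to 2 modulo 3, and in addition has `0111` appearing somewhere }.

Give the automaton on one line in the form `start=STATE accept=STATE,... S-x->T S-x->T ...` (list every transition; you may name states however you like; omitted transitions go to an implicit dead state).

start=q0 accept=q11 q0-0->q1 q0-1->q0 q1-0->q2 q1-1->q3 q2-0->q4 q2-1->q5 q3-0->q2 q3-1->q6 q4-0->q1 q4-1->q7 q5-0->q4 q5-1->q8 q6-0->q2 q6-1->q9 q7-0->q1 q7-1->q10 q8-0->q4 q8-1->q11 q9-0->q11 q9-1->q9 q10-0->q1 q10-1->q12 q11-0->q12 q11-1->q11 q12-0->q9 q12-1->q12

Run two small machines in parallel and take their product. The first has 3 states tracking the count of `0`s modulo 3; the second has 5 states tracking whether and how much of `0111` has been seen. A product state is a pair (one from each), accepting exactly when both do.
A 13-state machine:
          0    1  
>  q0     q1   q0 
   q1     q2   q3 
   q2     q4   q5 
   q3     q2   q6 
   q4     q1   q7 
   q5     q4   q8 
   q6     q2   q9 
   q7     q1  q10 
   q8     q4  q11 
   q9    q11   q9 
   q10    q1  q12 
 * q11   q12  q11 
   q12    q9  q12 
(> = start, * = accepting)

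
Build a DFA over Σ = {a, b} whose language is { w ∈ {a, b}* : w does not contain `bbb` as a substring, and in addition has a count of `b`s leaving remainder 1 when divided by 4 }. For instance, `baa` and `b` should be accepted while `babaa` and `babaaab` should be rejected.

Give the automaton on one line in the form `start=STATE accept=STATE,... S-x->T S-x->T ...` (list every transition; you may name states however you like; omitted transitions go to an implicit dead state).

start=s0 accept=s1,s2,s15 s0-a->s0 s0-b->s1 s1-a->s2 s1-b->s3 s2-a->s2 s2-b->s4 s3-a->s5 s3-b->s6 s4-a->s5 s4-b->s7 s5-a->s5 s5-b->s8 s6-a->s6 s6-b->s9 s7-a->s10 s7-b->s9 s8-a->s10 s8-b->s11 s9-a->s9 s9-b->s12 s10-a->s10 s10-b->s13 s11-a->s0 s11-b->s12 s12-a->s12 s12-b->s14 s13-a->s0 s13-b->s15 s14-a->s14 s14-b->s6 s15-a->s2 s15-b->s14

Run two small machines in parallel and take their product. The first has 4 states tracking partial matches of the forbidden pattern `bbb`; the second has 4 states tracking the count of `b`s modulo 4. A product state is a pair (one from each), accepting exactly when both do.
16 states suffice.
          a    b  
>  s0     s0   s1 
 * s1     s2   s3 
 * s2     s2   s4 
   s3     s5   s6 
   s4     s5   s7 
   s5     s5   s8 
   s6     s6   s9 
   s7    s10   s9 
   s8    s10  s11 
   s9     s9  s12 
   s10   s10  s13 
   s11    s0  s12 
   s12   s12  s14 
   s13    s0  s15 
   s14   s14   s6 
 * s15    s2  s14 
(> = start, * = accepting)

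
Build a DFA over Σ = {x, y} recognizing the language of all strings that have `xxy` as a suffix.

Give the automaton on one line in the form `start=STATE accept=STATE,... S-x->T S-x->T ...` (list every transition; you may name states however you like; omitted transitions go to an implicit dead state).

start=S0 accept=S3 S0-x->S1 S0-y->S0 S1-x->S2 S1-y->S0 S2-x->S2 S2-y->S3 S3-x->S1 S3-y->S0

Remember how much of `xxy` the current input suffix matches. State S0 means no match yet; S1 means the last symbol is `x`; S2 means the last 2 symbols are `xx`; S3 means the last 3 symbols are `xxy`. Only S3 accepts. On a mismatch, fall back to the longest proper suffix that is still a prefix of `xxy`.
A 4-state machine:
        x   y  
>  S0   S1  S0 
   S1   S2  S0 
   S2   S2  S3 
 * S3   S1  S0 
(> = start, * = accepting)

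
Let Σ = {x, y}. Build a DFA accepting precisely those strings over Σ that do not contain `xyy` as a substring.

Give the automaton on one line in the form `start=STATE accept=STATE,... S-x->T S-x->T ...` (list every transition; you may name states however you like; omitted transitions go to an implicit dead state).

start=q0 accept=q0,q1,q2 q0-x->q1 q0-y->q0 q1-x->q1 q1-y->q2 q2-x->q1 q2-y->q3 q3-x->q3 q3-y->q3

Track partial matches of the forbidden pattern `xyy`. State q3 is a dead state reached once `xyy` has occurred; every other state accepts. q0 means no part of `xyy` is currently matched.
        x   y  
>* q0   q1  q0 
 * q1   q1  q2 
 * q2   q1  q3 
   q3   q3  q3 
(> = start, * = accepting)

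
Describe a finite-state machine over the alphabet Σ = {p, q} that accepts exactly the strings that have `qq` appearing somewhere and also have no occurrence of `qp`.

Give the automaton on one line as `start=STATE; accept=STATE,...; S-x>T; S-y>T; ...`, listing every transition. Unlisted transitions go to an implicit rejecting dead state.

start=A; accept=D; A-p>A; A-q>B; B-p>C; B-q>D; C-p>C; C-q>E; D-p>F; D-q>D; E-p>C; E-q>F; F-p>F; F-q>F

Run two small machines in parallel and take their product. One (3 states) tracks whether and how much of `qq` has been seen; the other (3 states) tracks partial matches of the forbidden pattern `qp`. Each combined state is a pair, one component from each; accept when both components accept.
6 states suffice.
       p  q 
>  A   A  B 
   B   C  D 
   C   C  E 
 * D   F  D 
   E   C  F 
   F   F  F 
(> = start, * = accepting)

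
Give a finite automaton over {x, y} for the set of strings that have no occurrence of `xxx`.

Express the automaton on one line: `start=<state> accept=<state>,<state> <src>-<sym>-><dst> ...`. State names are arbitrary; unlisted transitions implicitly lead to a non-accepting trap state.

start=s0 accept=s0,s1,s2 s0-x->s1 s0-y->s0 s1-x->s2 s1-y->s0 s2-x->s3 s2-y->s0 s3-x->s3 s3-y->s3

This is the complement of 'contains `xxx`'. Use the same substring-matching states — s0 through s3 holding how much of `xxx` has just been matched — but flip the accepting set: everything except the trap s3 accepts.
4 states suffice.
        x   y  
>* s0   s1  s0 
 * s1   s2  s0 
 * s2   s3  s0 
   s3   s3  s3 
(> = start, * = accepting)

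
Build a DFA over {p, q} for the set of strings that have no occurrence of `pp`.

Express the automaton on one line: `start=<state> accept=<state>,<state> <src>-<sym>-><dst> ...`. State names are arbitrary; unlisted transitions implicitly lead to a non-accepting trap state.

This is the complement of 'contains `pp`'. Use the same substring-matching states — S0 through S2 holding how much of `pp` has just been matched — but flip the accepting set: everything except the trap S2 accepts.
        p   q  
>* S0   S1  S0 
 * S1   S2  S0 
   S2   S2  S2 
(> = start, * = accepting)

start=S0 accept=S0,S1 S0-p->S1 S0-q->S0 S1-p->S2 S1-q->S0 S2-p->S2 S2-q->S2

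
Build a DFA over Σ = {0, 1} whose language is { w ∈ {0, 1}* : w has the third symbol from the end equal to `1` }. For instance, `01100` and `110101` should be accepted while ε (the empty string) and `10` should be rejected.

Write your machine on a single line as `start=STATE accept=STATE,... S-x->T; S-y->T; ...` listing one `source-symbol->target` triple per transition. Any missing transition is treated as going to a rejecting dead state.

start=A; accept=L,M,N,O; A-0->B; A-1->C; B-0->D; B-1->E; C-0->F; C-1->G; D-0->H; D-1->I; E-0->J; E-1->K; F-0->L; F-1->M; G-0->N; G-1->O; H-0->H; H-1->I; I-0->J; I-1->K; J-0->L; J-1->M; K-0->N; K-1->O; L-0->H; L-1->I; M-0->J; M-1->K; N-0->L; N-1->M; O-0->N; O-1->O

Because acceptance depends on a position counted from the end, the machine has to buffer the most recent 3 symbols. Make each state the string of the last up-to-3 symbols read; on input `x` shift the window left and append `x`. Accept when the buffered window has length 3 and begins with `1`.
       0  1 
>  A   B  C 
   B   D  E 
   C   F  G 
   D   H  I 
   E   J  K 
   F   L  M 
   G   N  O 
   H   H  I 
   I   J  K 
   J   L  M 
   K   N  O 
 * L   H  I 
 * M   J  K 
 * N   L  M 
 * O   N  O 
(> = start, * = accepting)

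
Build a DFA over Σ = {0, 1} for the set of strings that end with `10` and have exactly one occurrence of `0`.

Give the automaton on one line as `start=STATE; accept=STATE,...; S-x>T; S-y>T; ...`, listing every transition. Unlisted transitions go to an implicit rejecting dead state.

start=s0; accept=s3; s0-0>s1; s0-1>s2; s1-0>s1; s1-1>s1; s2-0>s3; s2-1>s2; s3-0>s1; s3-1>s1

Run two small machines in parallel and take their product. One (3 states) tracks how much of the suffix `10` has currently been matched; the other (3 states) tracks the count of `0`s, saturating at 2. Each combined state is a pair, one component from each; accept when both components accept. Equivalent product states are then merged.
4 states suffice.
        0   1  
>  s0   s1  s2 
   s1   s1  s1 
   s2   s3  s2 
 * s3   s1  s1 
(> = start, * = accepting)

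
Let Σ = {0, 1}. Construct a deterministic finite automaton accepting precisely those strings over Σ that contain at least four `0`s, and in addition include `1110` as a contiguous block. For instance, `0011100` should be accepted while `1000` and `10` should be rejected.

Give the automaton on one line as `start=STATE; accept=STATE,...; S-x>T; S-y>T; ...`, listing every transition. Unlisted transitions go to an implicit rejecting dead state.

Handle the two conditions separately and then intersect. One (6 states) tracks the count of `0`s, saturating at 5; the other (5 states) tracks whether and how much of `1110` has been seen. Each combined state is a pair, one component from each; accept when both components accept. After merging equivalent states the machine shrinks.
A 17-state machine:
          0    1  
>  s0     s1   s2 
   s1     s3   s4 
   s2     s1   s5 
   s3     s6   s7 
   s4     s3   s8 
   s5     s1   s9 
   s6     s6  s10 
   s7     s6  s11 
   s8     s3  s12 
   s9    s12   s9 
   s10    s6  s13 
   s11    s6  s14 
   s12   s14  s12 
   s13    s6  s15 
   s14   s15  s14 
   s15   s16  s15 
 * s16   s16  s16 
(> = start, * = accepting)

start=s0; accept=s16; s0-0>s1; s0-1>s2; s1-0>s3; s1-1>s4; s2-0>s1; s2-1>s5; s3-0>s6; s3-1>s7; s4-0>s3; s4-1>s8; s5-0>s1; s5-1>s9; s6-0>s6; s6-1>s10; s7-0>s6; s7-1>s11; s8-0>s3; s8-1>s12; s9-0>s12; s9-1>s9; s10-0>s6; s10-1>s13; s11-0>s6; s11-1>s14; s12-0>s14; s12-1>s12; s13-0>s6; s13-1>s15; s14-0>s15; s14-1>s14; s15-0>s16; s15-1>s15; s16-0>s16; s16-1>s16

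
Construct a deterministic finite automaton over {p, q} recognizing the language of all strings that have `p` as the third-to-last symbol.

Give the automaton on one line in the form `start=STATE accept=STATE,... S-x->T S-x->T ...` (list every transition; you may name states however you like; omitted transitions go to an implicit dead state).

start=A accept=H,I,J,K A-p->B A-q->C B-p->D B-q->E C-p->F C-q->G D-p->H D-q->I E-p->J E-q->K F-p->L F-q->M G-p->N G-q->O H-p->H H-q->I I-p->J I-q->K J-p->L J-q->M K-p->N K-q->O L-p->H L-q->I M-p->J M-q->K N-p->L N-q->M O-p->N O-q->O

A DFA must remember the last 3 symbols (since which symbol is third-to-last isn't known until the input ends). Use one state per possible window of the last ≤3 symbols; accept from those whose window starts with `p`.
With 15 states:
       p  q 
>  A   B  C 
   B   D  E 
   C   F  G 
   D   H  I 
   E   J  K 
   F   L  M 
   G   N  O 
 * H   H  I 
 * I   J  K 
 * J   L  M 
 * K   N  O 
   L   H  I 
   M   J  K 
   N   L  M 
   O   N  O 
(> = start, * = accepting)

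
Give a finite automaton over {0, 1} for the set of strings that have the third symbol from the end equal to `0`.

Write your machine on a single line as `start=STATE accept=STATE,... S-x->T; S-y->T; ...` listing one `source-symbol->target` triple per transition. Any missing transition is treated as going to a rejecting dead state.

Because acceptance depends on a position counted from the end, the machine has to buffer the most recent 3 symbols. Make each state the string of the last up-to-3 symbols read; on input `x` shift the window left and append `x`. Accept when the buffered window has length 3 and begins with `0`.
With 15 states:
          0    1  
>  s0     s1   s2 
   s1     s3   s4 
   s2     s5   s6 
   s3     s7   s8 
   s4     s9  s10 
   s5    s11  s12 
   s6    s13  s14 
 * s7     s7   s8 
 * s8     s9  s10 
 * s9    s11  s12 
 * s10   s13  s14 
   s11    s7   s8 
   s12    s9  s10 
   s13   s11  s12 
   s14   s13  s14 
(> = start, * = accepting)

start=s0; accept=s7,s8,s9,s10; s0-0->s1; s0-1->s2; s1-0->s3; s1-1->s4; s2-0->s5; s2-1->s6; s3-0->s7; s3-1->s8; s4-0->s9; s4-1->s10; s5-0->s11; s5-1->s12; s6-0->s13; s6-1->s14; s7-0->s7; s7-1->s8; s8-0->s9; s8-1->s10; s9-0->s11; s9-1->s12; s10-0->s13; s10-1->s14; s11-0->s7; s11-1->s8; s12-0->s9; s12-1->s10; s13-0->s11; s13-1->s12; s14-0->s13; s14-1->s14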